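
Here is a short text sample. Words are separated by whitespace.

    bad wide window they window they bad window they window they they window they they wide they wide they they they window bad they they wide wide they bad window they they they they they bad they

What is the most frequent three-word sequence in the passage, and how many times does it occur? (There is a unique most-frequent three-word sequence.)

"they they they", 4 times

Trigram frequencies (highest first):
  they they they: 4
  they window they: 3
  window they they: 3
  window they window: 2
  they bad window: 2
  bad window they: 2
  … (16 more, each ≤ 2)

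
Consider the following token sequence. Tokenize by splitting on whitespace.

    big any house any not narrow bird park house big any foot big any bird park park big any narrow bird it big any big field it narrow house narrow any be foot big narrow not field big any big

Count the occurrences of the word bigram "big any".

6

Scanning the 39 overlapping bigram windows for "big any":
  position 1–2: big any
  position 10–11: big any
  position 13–14: big any
  position 18–19: big any
  position 23–24: big any
  position 38–39: big any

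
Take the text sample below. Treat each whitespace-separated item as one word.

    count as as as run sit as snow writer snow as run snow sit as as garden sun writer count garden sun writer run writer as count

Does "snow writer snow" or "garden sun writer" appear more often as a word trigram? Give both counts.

"snow writer snow": 1 occurrence
"garden sun writer": 2 occurrences

"garden sun writer" (2 vs 1)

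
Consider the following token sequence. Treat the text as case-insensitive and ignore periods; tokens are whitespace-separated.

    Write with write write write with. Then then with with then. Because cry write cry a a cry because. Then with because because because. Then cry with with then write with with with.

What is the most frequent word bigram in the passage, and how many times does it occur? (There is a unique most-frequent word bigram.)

"with with", 4 times

Bigram frequencies (highest first):
  with with: 4
  write with: 3
  with then: 3
  write write: 2
  then with: 2
  because then: 2
  … (15 more, each ≤ 2)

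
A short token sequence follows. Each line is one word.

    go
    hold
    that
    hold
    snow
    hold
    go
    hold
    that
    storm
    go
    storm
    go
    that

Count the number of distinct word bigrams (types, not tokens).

10

14 tokens → 13 bigram windows in total.
Repeated bigrams (each contributes count−1 duplicates):
  go hold: 2
  hold that: 2
  storm go: 2
3 duplicate windows → 13 − 3 = 10 distinct.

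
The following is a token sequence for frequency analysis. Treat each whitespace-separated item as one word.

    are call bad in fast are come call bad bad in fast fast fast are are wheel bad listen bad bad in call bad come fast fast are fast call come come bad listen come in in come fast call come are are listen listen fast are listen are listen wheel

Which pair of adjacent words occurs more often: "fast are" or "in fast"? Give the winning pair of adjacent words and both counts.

"fast are": 4 occurrences
"in fast": 2 occurrences

"fast are" (4 vs 2)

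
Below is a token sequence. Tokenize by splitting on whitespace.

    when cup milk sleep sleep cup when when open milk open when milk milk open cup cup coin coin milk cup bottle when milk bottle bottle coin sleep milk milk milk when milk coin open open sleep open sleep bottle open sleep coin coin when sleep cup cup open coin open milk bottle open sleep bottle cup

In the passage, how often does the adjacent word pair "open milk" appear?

Scanning the 56 overlapping bigram windows for "open milk":
  position 9–10: open milk
  position 51–52: open milk

2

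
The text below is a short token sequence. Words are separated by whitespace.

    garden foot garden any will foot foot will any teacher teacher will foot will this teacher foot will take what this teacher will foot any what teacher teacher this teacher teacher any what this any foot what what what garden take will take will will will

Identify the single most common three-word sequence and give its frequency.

"teacher will foot", 2 times

Trigram frequencies (highest first):
  teacher will foot: 2
  garden foot garden: 1
  foot garden any: 1
  garden any will: 1
  any will foot: 1
  will foot foot: 1
  … (37 more, each ≤ 1)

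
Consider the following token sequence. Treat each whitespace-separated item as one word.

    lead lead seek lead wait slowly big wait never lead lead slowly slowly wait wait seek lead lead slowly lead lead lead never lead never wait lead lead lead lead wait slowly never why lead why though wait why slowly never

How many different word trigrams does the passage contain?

41 tokens → 39 trigram windows in total.
Repeated trigrams (each contributes count−1 duplicates):
  lead lead lead: 3
  lead lead slowly: 2
  lead wait slowly: 2
4 duplicate windows → 39 − 4 = 35 distinct.

35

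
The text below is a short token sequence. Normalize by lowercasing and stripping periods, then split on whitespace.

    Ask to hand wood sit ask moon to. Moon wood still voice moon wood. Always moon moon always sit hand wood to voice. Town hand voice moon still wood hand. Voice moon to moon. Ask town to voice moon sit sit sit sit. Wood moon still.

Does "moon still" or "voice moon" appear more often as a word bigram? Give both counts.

"moon still": 2 occurrences
"voice moon": 4 occurrences

"voice moon" (4 vs 2)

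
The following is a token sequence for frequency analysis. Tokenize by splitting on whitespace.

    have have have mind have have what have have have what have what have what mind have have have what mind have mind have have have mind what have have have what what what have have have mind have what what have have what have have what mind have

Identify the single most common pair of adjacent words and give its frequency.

"have have", 15 times

Bigram frequencies (highest first):
  have have: 15
  have what: 9
  what have: 7
  mind have: 6
  have mind: 4
  what mind: 3
  … (2 more, each ≤ 3)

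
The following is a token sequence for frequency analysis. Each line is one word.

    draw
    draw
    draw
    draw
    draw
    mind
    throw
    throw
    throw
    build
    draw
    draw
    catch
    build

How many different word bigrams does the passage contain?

14 tokens → 13 bigram windows in total.
Repeated bigrams (each contributes count−1 duplicates):
  draw draw: 5
  throw throw: 2
5 duplicate windows → 13 − 5 = 8 distinct.

8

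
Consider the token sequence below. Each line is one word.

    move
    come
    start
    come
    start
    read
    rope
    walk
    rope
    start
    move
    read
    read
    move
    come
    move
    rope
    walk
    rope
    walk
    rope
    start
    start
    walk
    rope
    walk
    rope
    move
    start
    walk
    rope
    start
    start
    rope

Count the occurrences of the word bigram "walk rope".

Scanning the 33 overlapping bigram windows for "walk rope":
  position 8–9: walk rope
  position 18–19: walk rope
  position 20–21: walk rope
  position 24–25: walk rope
  position 26–27: walk rope
  position 30–31: walk rope

6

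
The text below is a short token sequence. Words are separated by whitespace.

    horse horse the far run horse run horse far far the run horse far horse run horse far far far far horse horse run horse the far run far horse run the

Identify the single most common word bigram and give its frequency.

Bigram frequencies (highest first):
  run horse: 5
  horse run: 4
  far far: 4
  horse far: 3
  far horse: 3
  horse horse: 2
  … (7 more, each ≤ 2)

"run horse", 5 times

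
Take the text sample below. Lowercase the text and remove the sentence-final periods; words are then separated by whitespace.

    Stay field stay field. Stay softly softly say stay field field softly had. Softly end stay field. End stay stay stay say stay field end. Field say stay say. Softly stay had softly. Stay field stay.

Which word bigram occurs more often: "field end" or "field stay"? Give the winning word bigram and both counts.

"field end": 2 occurrences
"field stay": 3 occurrences

"field stay" (3 vs 2)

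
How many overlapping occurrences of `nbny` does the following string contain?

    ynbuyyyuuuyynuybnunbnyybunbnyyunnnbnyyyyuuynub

Sliding a length-4 window over the 46 characters (43 positions):
  position 19–22: nbny
  position 26–29: nbny
  position 34–37: nbny

3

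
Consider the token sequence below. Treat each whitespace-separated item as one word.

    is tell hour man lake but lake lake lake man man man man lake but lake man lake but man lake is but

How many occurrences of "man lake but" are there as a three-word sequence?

Scanning the 21 overlapping trigram windows for "man lake but":
  position 4–6: man lake but
  position 13–15: man lake but
  position 17–19: man lake but

3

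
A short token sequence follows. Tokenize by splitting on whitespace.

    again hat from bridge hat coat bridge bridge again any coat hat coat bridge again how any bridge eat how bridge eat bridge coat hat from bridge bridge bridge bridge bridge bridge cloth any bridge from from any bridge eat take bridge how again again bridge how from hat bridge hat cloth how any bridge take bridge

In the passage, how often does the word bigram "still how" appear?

Scanning the 56 overlapping bigram windows for "still how":
  (none found)

0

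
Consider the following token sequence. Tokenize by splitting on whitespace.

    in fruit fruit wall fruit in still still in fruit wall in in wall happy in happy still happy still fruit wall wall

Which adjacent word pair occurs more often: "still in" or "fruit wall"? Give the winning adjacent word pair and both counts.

"fruit wall" (3 vs 1)

"still in": 1 occurrence
"fruit wall": 3 occurrences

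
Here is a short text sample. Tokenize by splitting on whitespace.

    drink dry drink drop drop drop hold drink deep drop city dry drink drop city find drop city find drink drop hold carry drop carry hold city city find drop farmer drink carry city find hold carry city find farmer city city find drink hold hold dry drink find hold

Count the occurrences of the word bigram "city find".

Scanning the 49 overlapping bigram windows for "city find":
  position 15–16: city find
  position 18–19: city find
  position 28–29: city find
  position 34–35: city find
  position 38–39: city find
  position 42–43: city find

6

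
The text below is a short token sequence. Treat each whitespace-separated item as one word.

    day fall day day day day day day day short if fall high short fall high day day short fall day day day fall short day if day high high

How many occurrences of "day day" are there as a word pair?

9

Scanning the 29 overlapping bigram windows for "day day":
  position 3–4: day day
  position 4–5: day day
  position 5–6: day day
  position 6–7: day day
  position 7–8: day day
  position 8–9: day day
  position 17–18: day day
  position 21–22: day day
  position 22–23: day day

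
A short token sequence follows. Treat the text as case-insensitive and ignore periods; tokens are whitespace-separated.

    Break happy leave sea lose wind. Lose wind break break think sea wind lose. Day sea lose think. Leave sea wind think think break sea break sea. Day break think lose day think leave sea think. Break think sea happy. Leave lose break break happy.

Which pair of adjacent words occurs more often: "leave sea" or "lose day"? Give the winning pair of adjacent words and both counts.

"leave sea" (3 vs 2)

"leave sea": 3 occurrences
"lose day": 2 occurrences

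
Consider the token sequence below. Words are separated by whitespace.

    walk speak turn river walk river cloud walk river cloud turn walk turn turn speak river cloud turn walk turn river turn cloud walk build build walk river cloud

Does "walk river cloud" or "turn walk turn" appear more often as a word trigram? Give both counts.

"walk river cloud" (3 vs 2)

"walk river cloud": 3 occurrences
"turn walk turn": 2 occurrences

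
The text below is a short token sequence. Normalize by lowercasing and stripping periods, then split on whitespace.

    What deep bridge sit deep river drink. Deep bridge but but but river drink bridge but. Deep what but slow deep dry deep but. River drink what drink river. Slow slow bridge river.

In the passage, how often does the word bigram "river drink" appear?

3

Scanning the 32 overlapping bigram windows for "river drink":
  position 6–7: river drink
  position 13–14: river drink
  position 25–26: river drink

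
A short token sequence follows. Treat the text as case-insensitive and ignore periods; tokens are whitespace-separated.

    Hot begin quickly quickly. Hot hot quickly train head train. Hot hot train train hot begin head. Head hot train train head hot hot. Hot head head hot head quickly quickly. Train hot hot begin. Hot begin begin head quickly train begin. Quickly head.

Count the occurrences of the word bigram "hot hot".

5

Scanning the 43 overlapping bigram windows for "hot hot":
  position 5–6: hot hot
  position 11–12: hot hot
  position 23–24: hot hot
  position 24–25: hot hot
  position 33–34: hot hot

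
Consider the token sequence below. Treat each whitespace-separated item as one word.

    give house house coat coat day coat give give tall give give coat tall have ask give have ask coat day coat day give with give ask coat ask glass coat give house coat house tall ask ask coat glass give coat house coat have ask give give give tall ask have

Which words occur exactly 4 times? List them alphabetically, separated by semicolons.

Unigram counts meeting the condition (exactly 4 times):
  have: 4
  tall: 4

have; tall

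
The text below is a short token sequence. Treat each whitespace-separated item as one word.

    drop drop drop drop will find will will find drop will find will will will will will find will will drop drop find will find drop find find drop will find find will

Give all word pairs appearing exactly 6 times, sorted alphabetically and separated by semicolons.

Bigram counts meeting the condition (exactly 6 times):
  will find: 6
  will will: 6

will find; will will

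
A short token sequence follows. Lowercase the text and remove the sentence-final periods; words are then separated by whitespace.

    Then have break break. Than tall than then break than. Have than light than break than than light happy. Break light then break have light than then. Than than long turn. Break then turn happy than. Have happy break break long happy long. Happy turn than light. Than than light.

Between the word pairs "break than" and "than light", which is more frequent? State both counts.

"break than": 3 occurrences
"than light": 4 occurrences

"than light" (4 vs 3)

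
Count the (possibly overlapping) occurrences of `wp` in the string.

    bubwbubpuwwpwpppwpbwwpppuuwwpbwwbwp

Sliding a length-2 window over the 35 characters (34 positions):
  position 11–12: wp
  position 13–14: wp
  position 17–18: wp
  position 21–22: wp
  position 28–29: wp
  position 34–35: wp

6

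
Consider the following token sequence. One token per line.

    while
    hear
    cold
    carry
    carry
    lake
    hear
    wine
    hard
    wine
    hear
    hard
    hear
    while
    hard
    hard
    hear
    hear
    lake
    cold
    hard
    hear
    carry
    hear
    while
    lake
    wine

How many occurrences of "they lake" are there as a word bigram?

0

Scanning the 26 overlapping bigram windows for "they lake":
  (none found)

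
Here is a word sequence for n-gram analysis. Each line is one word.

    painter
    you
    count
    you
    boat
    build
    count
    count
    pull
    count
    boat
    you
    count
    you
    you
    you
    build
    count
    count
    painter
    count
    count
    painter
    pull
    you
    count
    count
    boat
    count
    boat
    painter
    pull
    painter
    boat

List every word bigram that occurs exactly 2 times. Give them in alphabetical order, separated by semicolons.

build count; count painter; count you; painter pull; you you

Bigram counts meeting the condition (exactly 2 times):
  build count: 2
  count painter: 2
  count you: 2
  painter pull: 2
  you you: 2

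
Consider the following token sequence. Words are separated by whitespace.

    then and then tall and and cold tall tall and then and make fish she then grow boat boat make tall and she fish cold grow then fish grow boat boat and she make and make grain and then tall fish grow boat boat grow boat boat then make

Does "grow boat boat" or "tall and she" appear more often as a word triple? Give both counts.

"grow boat boat" (4 vs 1)

"grow boat boat": 4 occurrences
"tall and she": 1 occurrence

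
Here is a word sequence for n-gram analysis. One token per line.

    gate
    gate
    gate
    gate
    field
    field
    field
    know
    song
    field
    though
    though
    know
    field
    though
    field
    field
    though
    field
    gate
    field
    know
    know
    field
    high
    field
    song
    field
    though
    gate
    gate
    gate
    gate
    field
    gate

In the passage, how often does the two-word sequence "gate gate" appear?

6

Scanning the 34 overlapping bigram windows for "gate gate":
  position 1–2: gate gate
  position 2–3: gate gate
  position 3–4: gate gate
  position 30–31: gate gate
  position 31–32: gate gate
  position 32–33: gate gate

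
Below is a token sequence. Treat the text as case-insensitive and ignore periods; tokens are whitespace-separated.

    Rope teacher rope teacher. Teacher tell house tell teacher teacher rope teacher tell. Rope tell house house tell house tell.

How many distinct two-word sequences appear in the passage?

20 tokens → 19 bigram windows in total.
Repeated bigrams (each contributes count−1 duplicates):
  house tell: 3
  rope teacher: 3
  tell house: 3
  teacher rope: 2
  teacher teacher: 2
  teacher tell: 2
9 duplicate windows → 19 − 9 = 10 distinct.

10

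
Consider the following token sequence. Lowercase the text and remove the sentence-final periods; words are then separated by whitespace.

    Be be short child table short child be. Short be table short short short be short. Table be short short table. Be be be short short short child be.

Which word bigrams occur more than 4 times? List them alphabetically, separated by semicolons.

Bigram counts meeting the condition (more than 4 times):
  be short: 5
  short short: 5

be short; short short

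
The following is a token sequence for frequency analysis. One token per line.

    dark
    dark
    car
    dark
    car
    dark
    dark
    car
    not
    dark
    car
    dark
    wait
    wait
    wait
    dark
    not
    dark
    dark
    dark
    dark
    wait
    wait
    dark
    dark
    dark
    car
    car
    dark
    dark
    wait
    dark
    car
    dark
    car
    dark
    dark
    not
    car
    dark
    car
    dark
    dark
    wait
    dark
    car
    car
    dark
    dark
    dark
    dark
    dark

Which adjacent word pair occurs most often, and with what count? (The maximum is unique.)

Bigram frequencies (highest first):
  dark dark: 14
  dark car: 9
  car dark: 9
  dark wait: 4
  wait dark: 4
  wait wait: 3
  … (5 more, each ≤ 2)

"dark dark", 14 times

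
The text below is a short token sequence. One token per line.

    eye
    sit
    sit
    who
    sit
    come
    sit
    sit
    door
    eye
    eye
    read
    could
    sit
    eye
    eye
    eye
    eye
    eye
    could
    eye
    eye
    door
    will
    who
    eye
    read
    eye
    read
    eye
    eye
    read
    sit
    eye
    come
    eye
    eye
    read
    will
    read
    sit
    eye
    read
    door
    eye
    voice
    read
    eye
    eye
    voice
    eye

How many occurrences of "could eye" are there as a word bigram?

1

Scanning the 50 overlapping bigram windows for "could eye":
  position 20–21: could eye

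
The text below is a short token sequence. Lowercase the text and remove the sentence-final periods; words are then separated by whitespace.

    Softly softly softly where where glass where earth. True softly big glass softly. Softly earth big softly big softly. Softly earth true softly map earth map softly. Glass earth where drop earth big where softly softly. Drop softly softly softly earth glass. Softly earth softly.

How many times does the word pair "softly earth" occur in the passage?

Scanning the 44 overlapping bigram windows for "softly earth":
  position 14–15: softly earth
  position 20–21: softly earth
  position 40–41: softly earth
  position 43–44: softly earth

4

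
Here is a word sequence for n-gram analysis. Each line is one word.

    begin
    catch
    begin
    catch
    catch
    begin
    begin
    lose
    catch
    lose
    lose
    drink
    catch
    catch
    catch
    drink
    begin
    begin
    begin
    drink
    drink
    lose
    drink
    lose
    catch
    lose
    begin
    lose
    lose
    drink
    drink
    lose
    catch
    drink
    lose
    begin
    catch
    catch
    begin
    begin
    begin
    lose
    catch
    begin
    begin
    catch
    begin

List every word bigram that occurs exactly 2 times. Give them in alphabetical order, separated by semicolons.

Bigram counts meeting the condition (exactly 2 times):
  catch drink: 2
  catch lose: 2
  drink drink: 2
  lose begin: 2
  lose lose: 2

catch drink; catch lose; drink drink; lose begin; lose lose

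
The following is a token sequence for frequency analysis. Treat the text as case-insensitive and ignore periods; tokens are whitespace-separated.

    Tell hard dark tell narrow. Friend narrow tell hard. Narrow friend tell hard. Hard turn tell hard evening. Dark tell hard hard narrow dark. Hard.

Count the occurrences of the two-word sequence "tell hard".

Scanning the 24 overlapping bigram windows for "tell hard":
  position 1–2: tell hard
  position 8–9: tell hard
  position 12–13: tell hard
  position 16–17: tell hard
  position 20–21: tell hard

5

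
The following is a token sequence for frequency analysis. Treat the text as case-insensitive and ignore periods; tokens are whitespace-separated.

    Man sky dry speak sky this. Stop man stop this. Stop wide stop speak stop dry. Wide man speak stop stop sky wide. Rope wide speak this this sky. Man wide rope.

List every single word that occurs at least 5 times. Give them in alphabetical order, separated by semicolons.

stop; wide

Unigram counts meeting the condition (at least 5 times):
  stop: 7
  wide: 5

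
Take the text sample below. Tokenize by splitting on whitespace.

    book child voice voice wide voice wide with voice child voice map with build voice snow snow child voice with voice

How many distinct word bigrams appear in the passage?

21 tokens → 20 bigram windows in total.
Repeated bigrams (each contributes count−1 duplicates):
  child voice: 3
  voice wide: 2
  with voice: 2
4 duplicate windows → 20 − 4 = 16 distinct.

16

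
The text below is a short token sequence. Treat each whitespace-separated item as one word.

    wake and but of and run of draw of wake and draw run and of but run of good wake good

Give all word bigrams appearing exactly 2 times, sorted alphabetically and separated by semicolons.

run of; wake and

Bigram counts meeting the condition (exactly 2 times):
  run of: 2
  wake and: 2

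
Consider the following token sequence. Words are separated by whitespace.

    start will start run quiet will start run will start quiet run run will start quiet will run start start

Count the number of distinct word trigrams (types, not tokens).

15

20 tokens → 18 trigram windows in total.
Repeated trigrams (each contributes count−1 duplicates):
  run will start: 2
  will start quiet: 2
  will start run: 2
3 duplicate windows → 18 − 3 = 15 distinct.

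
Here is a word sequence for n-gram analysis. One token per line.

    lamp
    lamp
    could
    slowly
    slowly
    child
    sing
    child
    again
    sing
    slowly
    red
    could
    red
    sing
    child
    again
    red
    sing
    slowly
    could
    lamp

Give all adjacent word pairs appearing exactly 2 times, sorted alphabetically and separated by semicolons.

child again; red sing; sing child; sing slowly

Bigram counts meeting the condition (exactly 2 times):
  child again: 2
  red sing: 2
  sing child: 2
  sing slowly: 2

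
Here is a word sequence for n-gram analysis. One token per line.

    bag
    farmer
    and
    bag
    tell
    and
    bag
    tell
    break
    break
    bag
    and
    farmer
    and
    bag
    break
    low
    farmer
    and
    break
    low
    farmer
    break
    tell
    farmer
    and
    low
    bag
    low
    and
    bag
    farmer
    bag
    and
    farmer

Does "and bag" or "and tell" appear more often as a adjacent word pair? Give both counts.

"and bag": 4 occurrences
"and tell": 0 occurrences

"and bag" (4 vs 0)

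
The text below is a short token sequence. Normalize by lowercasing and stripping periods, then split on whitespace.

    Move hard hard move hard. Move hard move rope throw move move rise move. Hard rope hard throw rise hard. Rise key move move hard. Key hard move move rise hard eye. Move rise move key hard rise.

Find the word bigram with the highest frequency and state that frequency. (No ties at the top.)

"move hard", 5 times

Bigram frequencies (highest first):
  move hard: 5
  hard move: 4
  move move: 3
  move rise: 3
  rise move: 2
  rise hard: 2
  … (16 more, each ≤ 2)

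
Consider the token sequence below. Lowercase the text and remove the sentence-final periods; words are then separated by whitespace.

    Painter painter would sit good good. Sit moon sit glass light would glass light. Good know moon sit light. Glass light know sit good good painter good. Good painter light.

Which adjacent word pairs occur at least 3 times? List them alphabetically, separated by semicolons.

glass light; good good

Bigram counts meeting the condition (at least 3 times):
  glass light: 3
  good good: 3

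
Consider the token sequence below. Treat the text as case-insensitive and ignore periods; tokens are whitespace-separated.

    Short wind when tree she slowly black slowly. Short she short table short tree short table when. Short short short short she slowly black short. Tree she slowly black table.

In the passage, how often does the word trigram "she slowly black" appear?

Scanning the 28 overlapping trigram windows for "she slowly black":
  position 5–7: she slowly black
  position 22–24: she slowly black
  position 27–29: she slowly black

3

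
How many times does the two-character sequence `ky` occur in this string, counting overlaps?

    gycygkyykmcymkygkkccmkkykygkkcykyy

Sliding a length-2 window over the 34 characters (33 positions):
  position 6–7: ky
  position 14–15: ky
  position 23–24: ky
  position 25–26: ky
  position 32–33: ky

5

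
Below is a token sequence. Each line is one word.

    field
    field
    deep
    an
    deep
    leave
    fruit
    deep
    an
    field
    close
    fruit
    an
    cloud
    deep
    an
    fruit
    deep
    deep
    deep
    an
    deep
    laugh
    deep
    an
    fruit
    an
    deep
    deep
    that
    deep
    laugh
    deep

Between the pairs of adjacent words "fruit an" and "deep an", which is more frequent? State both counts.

"deep an" (5 vs 2)

"fruit an": 2 occurrences
"deep an": 5 occurrences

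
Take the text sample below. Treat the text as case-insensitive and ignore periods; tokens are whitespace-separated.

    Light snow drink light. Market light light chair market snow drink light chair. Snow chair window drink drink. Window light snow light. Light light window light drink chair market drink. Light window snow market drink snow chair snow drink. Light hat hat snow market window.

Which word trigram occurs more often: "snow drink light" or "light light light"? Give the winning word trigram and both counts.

"snow drink light": 3 occurrences
"light light light": 1 occurrence

"snow drink light" (3 vs 1)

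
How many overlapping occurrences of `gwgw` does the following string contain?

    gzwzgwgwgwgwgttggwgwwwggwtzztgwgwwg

5

Sliding a length-4 window over the 35 characters (32 positions):
  position 5–8: gwgw
  position 7–10: gwgw
  position 9–12: gwgw
  position 17–20: gwgw
  position 30–33: gwgw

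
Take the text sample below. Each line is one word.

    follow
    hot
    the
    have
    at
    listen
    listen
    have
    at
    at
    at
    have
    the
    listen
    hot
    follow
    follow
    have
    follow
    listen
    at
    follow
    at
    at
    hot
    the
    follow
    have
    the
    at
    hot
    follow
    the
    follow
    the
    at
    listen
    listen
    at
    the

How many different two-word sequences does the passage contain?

25

40 tokens → 39 bigram windows in total.
Repeated bigrams (each contributes count−1 duplicates):
  at at: 3
  at hot: 2
  at listen: 2
  follow have: 2
  follow the: 2
  have at: 2
  have the: 2
  hot follow: 2
  … (5 more repeated)
14 duplicate windows → 39 − 14 = 25 distinct.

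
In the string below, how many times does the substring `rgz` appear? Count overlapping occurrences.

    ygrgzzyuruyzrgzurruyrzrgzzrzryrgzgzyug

4

Sliding a length-3 window over the 38 characters (36 positions):
  position 3–5: rgz
  position 13–15: rgz
  position 23–25: rgz
  position 31–33: rgz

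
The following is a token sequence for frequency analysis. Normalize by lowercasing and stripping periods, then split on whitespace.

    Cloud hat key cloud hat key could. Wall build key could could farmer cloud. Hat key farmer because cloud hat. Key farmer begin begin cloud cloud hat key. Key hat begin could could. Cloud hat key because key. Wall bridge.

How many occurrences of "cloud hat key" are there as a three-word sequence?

Scanning the 38 overlapping trigram windows for "cloud hat key":
  position 1–3: cloud hat key
  position 4–6: cloud hat key
  position 14–16: cloud hat key
  position 19–21: cloud hat key
  position 26–28: cloud hat key
  position 34–36: cloud hat key

6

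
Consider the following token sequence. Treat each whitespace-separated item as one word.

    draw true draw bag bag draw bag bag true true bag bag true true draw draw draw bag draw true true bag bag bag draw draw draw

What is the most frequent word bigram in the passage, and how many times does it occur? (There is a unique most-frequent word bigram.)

"bag bag", 5 times

Bigram frequencies (highest first):
  bag bag: 5
  draw draw: 4
  draw bag: 3
  bag draw: 3
  true true: 3
  draw true: 2
  … (3 more, each ≤ 2)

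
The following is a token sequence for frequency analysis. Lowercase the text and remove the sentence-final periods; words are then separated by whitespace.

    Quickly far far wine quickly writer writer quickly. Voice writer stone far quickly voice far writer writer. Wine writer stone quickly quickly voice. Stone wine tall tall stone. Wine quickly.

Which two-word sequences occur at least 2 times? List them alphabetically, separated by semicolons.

quickly voice; stone wine; wine quickly; writer stone; writer writer

Bigram counts meeting the condition (at least 2 times):
  quickly voice: 3
  stone wine: 2
  wine quickly: 2
  writer stone: 2
  writer writer: 2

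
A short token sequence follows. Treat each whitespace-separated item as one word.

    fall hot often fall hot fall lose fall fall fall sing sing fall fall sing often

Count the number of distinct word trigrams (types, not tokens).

16 tokens → 14 trigram windows in total.
Repeated trigrams (each contributes count−1 duplicates):
  fall fall sing: 2
1 duplicate windows → 14 − 1 = 13 distinct.

13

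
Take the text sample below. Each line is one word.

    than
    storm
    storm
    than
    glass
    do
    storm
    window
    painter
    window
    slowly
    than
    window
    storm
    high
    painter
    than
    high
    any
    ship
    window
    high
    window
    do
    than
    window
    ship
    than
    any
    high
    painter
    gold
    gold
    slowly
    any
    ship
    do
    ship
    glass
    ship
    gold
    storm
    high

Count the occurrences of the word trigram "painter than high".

1

Scanning the 41 overlapping trigram windows for "painter than high":
  position 16–18: painter than high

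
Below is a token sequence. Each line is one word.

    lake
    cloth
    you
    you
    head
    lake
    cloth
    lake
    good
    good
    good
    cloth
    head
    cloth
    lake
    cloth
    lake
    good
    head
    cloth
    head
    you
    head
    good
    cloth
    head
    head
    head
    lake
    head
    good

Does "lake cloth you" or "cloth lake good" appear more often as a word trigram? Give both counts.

"lake cloth you": 1 occurrence
"cloth lake good": 2 occurrences

"cloth lake good" (2 vs 1)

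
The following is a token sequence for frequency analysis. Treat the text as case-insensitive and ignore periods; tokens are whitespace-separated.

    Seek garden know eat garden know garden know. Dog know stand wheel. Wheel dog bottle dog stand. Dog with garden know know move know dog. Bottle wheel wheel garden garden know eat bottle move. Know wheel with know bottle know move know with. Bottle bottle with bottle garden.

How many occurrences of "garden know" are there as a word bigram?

Scanning the 47 overlapping bigram windows for "garden know":
  position 2–3: garden know
  position 5–6: garden know
  position 7–8: garden know
  position 20–21: garden know
  position 30–31: garden know

5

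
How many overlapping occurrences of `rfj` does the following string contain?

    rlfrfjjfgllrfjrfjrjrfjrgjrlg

Sliding a length-3 window over the 28 characters (26 positions):
  position 4–6: rfj
  position 12–14: rfj
  position 15–17: rfj
  position 20–22: rfj

4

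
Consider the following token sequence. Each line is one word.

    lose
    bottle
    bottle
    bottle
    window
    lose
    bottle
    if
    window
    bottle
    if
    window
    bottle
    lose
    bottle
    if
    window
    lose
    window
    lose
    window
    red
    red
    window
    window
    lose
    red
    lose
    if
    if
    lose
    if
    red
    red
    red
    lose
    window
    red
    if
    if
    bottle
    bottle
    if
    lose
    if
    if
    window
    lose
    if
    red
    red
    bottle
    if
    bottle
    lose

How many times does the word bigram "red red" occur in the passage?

4

Scanning the 54 overlapping bigram windows for "red red":
  position 22–23: red red
  position 33–34: red red
  position 34–35: red red
  position 50–51: red red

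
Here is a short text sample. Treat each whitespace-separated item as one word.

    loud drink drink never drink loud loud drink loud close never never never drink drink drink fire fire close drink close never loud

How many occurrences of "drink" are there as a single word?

8

Scanning the 23 tokens for "drink":
  position 2: drink
  position 3: drink
  position 5: drink
  position 8: drink
  position 14: drink
  position 15: drink
  position 16: drink
  position 20: drink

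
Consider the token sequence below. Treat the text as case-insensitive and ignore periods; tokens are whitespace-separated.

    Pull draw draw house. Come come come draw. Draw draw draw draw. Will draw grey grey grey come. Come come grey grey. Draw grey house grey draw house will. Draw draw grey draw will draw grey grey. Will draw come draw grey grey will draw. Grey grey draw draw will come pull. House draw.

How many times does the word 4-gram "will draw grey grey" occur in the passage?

Scanning the 51 overlapping 4-gram windows for "will draw grey grey":
  position 13–16: will draw grey grey
  position 34–37: will draw grey grey
  position 44–47: will draw grey grey

3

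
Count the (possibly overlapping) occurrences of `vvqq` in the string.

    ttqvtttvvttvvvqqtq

1

Sliding a length-4 window over the 18 characters (15 positions):
  position 13–16: vvqq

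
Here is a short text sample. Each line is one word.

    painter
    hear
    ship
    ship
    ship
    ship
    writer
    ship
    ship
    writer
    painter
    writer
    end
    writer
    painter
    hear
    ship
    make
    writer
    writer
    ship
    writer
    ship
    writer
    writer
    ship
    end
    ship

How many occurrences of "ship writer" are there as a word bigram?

4

Scanning the 27 overlapping bigram windows for "ship writer":
  position 6–7: ship writer
  position 9–10: ship writer
  position 21–22: ship writer
  position 23–24: ship writer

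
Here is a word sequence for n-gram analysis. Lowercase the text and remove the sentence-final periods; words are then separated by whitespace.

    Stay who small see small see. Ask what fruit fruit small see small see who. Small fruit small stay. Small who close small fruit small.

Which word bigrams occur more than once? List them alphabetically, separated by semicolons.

fruit small; see small; small fruit; small see; who small

Bigram counts meeting the condition (more than once):
  fruit small: 3
  see small: 2
  small fruit: 2
  small see: 4
  who small: 2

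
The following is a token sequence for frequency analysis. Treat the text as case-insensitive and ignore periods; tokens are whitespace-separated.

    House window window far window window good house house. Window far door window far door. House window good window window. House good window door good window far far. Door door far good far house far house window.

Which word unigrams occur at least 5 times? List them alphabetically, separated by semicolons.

door; far; good; house; window

Unigram counts meeting the condition (at least 5 times):
  door: 5
  far: 8
  good: 5
  house: 7
  window: 12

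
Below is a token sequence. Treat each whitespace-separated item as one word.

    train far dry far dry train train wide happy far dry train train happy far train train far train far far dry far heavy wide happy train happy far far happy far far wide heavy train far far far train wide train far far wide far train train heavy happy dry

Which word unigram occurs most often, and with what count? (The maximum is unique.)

Unigram frequencies (highest first):
  far: 18
  train: 14
  happy: 6
  dry: 5
  wide: 5
  heavy: 3

"far", 18 times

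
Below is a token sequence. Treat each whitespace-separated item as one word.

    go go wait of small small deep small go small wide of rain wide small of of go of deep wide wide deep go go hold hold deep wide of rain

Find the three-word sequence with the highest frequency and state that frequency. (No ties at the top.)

Trigram frequencies (highest first):
  wide of rain: 2
  go go wait: 1
  go wait of: 1
  wait of small: 1
  of small small: 1
  small small deep: 1
  … (22 more, each ≤ 1)

"wide of rain", 2 times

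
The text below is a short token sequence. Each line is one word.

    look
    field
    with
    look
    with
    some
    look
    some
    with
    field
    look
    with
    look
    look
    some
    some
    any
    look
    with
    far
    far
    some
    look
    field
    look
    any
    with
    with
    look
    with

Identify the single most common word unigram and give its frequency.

"look", 10 times

Unigram frequencies (highest first):
  look: 10
  with: 8
  some: 5
  field: 3
  any: 2
  far: 2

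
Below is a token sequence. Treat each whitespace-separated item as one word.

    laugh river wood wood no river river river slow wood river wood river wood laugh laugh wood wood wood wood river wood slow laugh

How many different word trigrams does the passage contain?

24 tokens → 22 trigram windows in total.
Repeated trigrams (each contributes count−1 duplicates):
  wood river wood: 3
  wood wood wood: 2
3 duplicate windows → 22 − 3 = 19 distinct.

19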